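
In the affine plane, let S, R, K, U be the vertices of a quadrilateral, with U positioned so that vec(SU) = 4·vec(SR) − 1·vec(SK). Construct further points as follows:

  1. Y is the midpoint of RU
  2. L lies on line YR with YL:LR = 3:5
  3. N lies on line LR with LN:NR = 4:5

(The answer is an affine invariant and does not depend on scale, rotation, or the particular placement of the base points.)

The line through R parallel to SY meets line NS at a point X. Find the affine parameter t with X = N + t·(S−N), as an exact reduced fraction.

Set S = (0, 0), R = (1, 0), K = (0, 1), U = (4, -1); any affine frame gives the same invariant.
1. Y is the midpoint of RU ⇒ Y = (5/2, -1/2)
2. L lies on line YR with YL:LR = 3:5 ⇒ L = (31/16, -5/16)
3. N lies on line LR with LN:NR = 4:5 ⇒ N = (73/48, -25/144)
through R parallel to SY: direction (5/2, -1/2); meets NS at X = (219/94, -25/94)
X = N + t·(S−N) with t = -25/47

t = -25/47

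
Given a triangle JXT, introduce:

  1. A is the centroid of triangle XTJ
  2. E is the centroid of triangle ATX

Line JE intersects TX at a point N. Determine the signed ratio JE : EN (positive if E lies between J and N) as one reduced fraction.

Set J = (0, 0), X = (1, 0), T = (0, 1); any affine frame gives the same invariant.
1. A is the centroid of triangle XTJ ⇒ A = (1/3, 1/3)
2. E is the centroid of triangle ATX ⇒ E = (4/9, 4/9)
line JE meets TX at N = (1/2, 1/2)
E = J + t·(N−J) with t = 8/9, so JE:EN = 8/9:1/9

JE:EN = 8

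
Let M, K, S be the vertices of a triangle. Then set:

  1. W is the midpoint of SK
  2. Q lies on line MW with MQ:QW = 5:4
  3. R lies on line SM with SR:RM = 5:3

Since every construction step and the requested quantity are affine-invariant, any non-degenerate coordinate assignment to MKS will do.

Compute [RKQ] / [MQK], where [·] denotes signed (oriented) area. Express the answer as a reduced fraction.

[RKQ]:[MQK] = -1/40

Work in coordinates with M = (0, 0), K = (1, 0), S = (0, 1).
1. W is the midpoint of SK ⇒ W = (1/2, 1/2)
2. Q lies on line MW with MQ:QW = 5:4 ⇒ Q = (5/18, 5/18)
3. R lies on line SM with SR:RM = 5:3 ⇒ R = (0, 3/8)
2·[RKQ] = 1/144, 2·[MQK] = -5/18
[RKQ]:[MQK] = 1/144:-5/18 = -1/40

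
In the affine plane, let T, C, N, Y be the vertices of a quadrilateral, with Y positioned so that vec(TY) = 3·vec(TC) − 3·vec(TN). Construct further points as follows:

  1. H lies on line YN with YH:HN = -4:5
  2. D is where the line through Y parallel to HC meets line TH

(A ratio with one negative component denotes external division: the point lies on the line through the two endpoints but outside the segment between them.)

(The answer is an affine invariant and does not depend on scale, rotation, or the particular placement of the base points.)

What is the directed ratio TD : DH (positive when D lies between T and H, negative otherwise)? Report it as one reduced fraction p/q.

Set T = (0, 0), C = (1, 0), N = (0, 1), Y = (3, -3); any affine frame gives the same invariant.
1. H lies on line YN with YH:HN = -4:5 ⇒ H = (15, -19)
2. D is where the line through Y parallel to HC meets line TH ⇒ D = (225/19, -15)
D = T + t·(H−T) with t = 15/19, so TD:DH = t:(1−t) = 15/19:4/19

TD:DH = 15/4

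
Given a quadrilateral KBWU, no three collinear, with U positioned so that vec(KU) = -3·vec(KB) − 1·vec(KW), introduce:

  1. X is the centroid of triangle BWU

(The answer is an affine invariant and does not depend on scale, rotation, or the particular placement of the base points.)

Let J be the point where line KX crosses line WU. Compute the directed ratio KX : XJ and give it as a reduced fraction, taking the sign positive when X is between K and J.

KX:XJ = 4/5

Choose coordinates K = (0, 0), B = (1, 0), W = (0, 1), U = (-3, -1).
1. X is the centroid of triangle BWU ⇒ X = (-2/3, 0)
line KX meets WU at J = (-3/2, 0)
X = K + t·(J−K) with t = 4/9, so KX:XJ = 4/9:5/9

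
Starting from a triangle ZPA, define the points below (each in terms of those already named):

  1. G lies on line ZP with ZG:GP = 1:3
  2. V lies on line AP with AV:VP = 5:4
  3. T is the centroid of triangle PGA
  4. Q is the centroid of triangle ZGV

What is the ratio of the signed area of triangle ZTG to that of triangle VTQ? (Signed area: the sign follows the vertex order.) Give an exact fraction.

Set Z = (0, 0), P = (1, 0), A = (0, 1); any affine frame gives the same invariant.
1. G lies on line ZP with ZG:GP = 1:3 ⇒ G = (1/4, 0)
2. V lies on line AP with AV:VP = 5:4 ⇒ V = (5/9, 4/9)
3. T is the centroid of triangle PGA ⇒ T = (5/12, 1/3)
4. Q is the centroid of triangle ZGV ⇒ Q = (29/108, 4/27)
2·[ZTG] = -1/12, 2·[VTQ] = 1/108
[ZTG]:[VTQ] = -1/12:1/108 = -9

[ZTG]:[VTQ] = -9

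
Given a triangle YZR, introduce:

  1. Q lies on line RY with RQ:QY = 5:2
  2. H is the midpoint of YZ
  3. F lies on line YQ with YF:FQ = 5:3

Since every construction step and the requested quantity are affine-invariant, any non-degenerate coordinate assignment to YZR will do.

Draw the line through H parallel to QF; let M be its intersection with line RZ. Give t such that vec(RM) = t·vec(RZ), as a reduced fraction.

Choose coordinates Y = (0, 0), Z = (1, 0), R = (0, 1).
1. Q lies on line RY with RQ:QY = 5:2 ⇒ Q = (0, 2/7)
2. H is the midpoint of YZ ⇒ H = (1/2, 0)
3. F lies on line YQ with YF:FQ = 5:3 ⇒ F = (0, 5/28)
through H parallel to QF: direction (0, -3/28); meets RZ at M = (1/2, 1/2)
M = R + t·(Z−R) with t = 1/2

t = 1/2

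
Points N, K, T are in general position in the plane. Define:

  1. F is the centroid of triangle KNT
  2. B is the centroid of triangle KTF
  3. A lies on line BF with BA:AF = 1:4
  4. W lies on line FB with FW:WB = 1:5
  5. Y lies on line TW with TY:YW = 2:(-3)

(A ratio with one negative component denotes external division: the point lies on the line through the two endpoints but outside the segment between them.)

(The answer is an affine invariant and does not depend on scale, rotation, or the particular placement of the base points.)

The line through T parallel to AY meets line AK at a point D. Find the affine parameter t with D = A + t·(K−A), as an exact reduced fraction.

t = -19/82

Set N = (0, 0), K = (1, 0), T = (0, 1); any affine frame gives the same invariant.
1. F is the centroid of triangle KNT ⇒ F = (1/3, 1/3)
2. B is the centroid of triangle KTF ⇒ B = (4/9, 4/9)
3. A lies on line BF with BA:AF = 1:4 ⇒ A = (19/45, 19/45)
4. W lies on line FB with FW:WB = 1:5 ⇒ W = (19/54, 19/54)
5. Y lies on line TW with TY:YW = 2:(-3) ⇒ Y = (-19/27, 62/27)
through T parallel to AY: direction (-152/135, 253/135); meets AK at D = (532/1845, 1919/3690)
D = A + t·(K−A) with t = -19/82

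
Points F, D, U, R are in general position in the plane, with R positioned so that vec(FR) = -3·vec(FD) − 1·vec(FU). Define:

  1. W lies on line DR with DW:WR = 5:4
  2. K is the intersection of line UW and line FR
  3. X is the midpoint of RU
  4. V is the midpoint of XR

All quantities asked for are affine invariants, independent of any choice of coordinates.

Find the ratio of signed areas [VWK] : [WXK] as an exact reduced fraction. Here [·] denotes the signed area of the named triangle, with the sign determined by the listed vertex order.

[VWK]:[WXK] = -3/2

Choose coordinates F = (0, 0), D = (1, 0), U = (0, 1), R = (-3, -1).
1. W lies on line DR with DW:WR = 5:4 ⇒ W = (-11/9, -5/9)
2. K is the intersection of line UW and line FR ⇒ K = (-33/31, -11/31)
3. X is the midpoint of RU ⇒ X = (-3/2, 0)
4. V is the midpoint of XR ⇒ V = (-9/4, -1/2)
2·[VWK] = 20/93, 2·[WXK] = -40/279
[VWK]:[WXK] = 20/93:-40/279 = -3/2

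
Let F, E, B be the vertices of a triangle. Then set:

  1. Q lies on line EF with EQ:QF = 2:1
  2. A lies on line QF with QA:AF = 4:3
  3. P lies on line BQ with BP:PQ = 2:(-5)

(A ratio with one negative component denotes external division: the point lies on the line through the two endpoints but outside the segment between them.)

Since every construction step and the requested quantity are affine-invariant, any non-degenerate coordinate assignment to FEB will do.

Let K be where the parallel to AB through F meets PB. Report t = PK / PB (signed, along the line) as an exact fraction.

Choose coordinates F = (0, 0), E = (1, 0), B = (0, 1).
1. Q lies on line EF with EQ:QF = 2:1 ⇒ Q = (1/3, 0)
2. A lies on line QF with QA:AF = 4:3 ⇒ A = (1/7, 0)
3. P lies on line BQ with BP:PQ = 2:(-5) ⇒ P = (-2/9, 5/3)
through F parallel to AB: direction (-1/7, 1); meets PB at K = (-1/4, 7/4)
K = P + t·(B−P) with t = -1/8

t = -1/8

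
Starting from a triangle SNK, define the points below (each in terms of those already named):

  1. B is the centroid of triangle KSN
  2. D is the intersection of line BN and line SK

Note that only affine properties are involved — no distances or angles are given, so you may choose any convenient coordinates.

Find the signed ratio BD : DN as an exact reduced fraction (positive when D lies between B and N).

BD:DN = -1/3

Assign S = (0, 0), N = (1, 0), K = (0, 1) — the answer is frame-independent, so this choice is without loss of generality.
1. B is the centroid of triangle KSN ⇒ B = (1/3, 1/3)
2. D is the intersection of line BN and line SK ⇒ D = (0, 1/2)
D = B + t·(N−B) with t = -1/2, so BD:DN = t:(1−t) = -1/2:3/2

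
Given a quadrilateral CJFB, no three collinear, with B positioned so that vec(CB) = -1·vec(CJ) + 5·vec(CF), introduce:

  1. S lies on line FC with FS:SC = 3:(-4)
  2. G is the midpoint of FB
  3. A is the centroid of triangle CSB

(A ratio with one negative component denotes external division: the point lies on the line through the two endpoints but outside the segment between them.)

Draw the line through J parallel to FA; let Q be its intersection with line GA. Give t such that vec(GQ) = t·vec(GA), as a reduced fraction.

Choose coordinates C = (0, 0), J = (1, 0), F = (0, 1), B = (-1, 5).
1. S lies on line FC with FS:SC = 3:(-4) ⇒ S = (0, 4)
2. G is the midpoint of FB ⇒ G = (-1/2, 3)
3. A is the centroid of triangle CSB ⇒ A = (-1/3, 3)
through J parallel to FA: direction (-1/3, 2); meets GA at Q = (1/2, 3)
Q = G + t·(A−G) with t = 6

t = 6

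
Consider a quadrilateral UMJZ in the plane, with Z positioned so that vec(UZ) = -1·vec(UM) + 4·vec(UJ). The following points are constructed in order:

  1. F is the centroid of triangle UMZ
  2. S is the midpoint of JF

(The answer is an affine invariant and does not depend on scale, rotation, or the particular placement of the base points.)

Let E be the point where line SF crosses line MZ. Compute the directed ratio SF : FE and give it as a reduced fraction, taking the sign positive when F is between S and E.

SF:FE = 1/4

Set U = (0, 0), M = (1, 0), J = (0, 1), Z = (-1, 4); any affine frame gives the same invariant.
1. F is the centroid of triangle UMZ ⇒ F = (0, 4/3)
2. S is the midpoint of JF ⇒ S = (0, 7/6)
line SF meets MZ at E = (0, 2)
F = S + t·(E−S) with t = 1/5, so SF:FE = 1/5:4/5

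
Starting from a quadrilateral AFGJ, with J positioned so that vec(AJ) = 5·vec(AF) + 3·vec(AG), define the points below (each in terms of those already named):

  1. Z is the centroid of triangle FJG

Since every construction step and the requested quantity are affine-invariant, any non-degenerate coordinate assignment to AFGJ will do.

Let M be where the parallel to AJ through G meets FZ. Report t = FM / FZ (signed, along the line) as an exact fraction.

t = 24/11

Choose coordinates A = (0, 0), F = (1, 0), G = (0, 1), J = (5, 3).
1. Z is the centroid of triangle FJG ⇒ Z = (2, 4/3)
through G parallel to AJ: direction (5, 3); meets FZ at M = (35/11, 32/11)
M = F + t·(Z−F) with t = 24/11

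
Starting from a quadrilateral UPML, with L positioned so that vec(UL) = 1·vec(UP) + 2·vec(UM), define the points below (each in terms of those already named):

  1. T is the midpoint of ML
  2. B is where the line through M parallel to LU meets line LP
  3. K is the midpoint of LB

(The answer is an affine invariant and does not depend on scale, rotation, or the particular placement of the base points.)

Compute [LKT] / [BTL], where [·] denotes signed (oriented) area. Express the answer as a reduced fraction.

[LKT]:[BTL] = 1/2

Work in coordinates with U = (0, 0), P = (1, 0), M = (0, 1), L = (1, 2).
1. T is the midpoint of ML ⇒ T = (1/2, 3/2)
2. B is where the line through M parallel to LU meets line LP ⇒ B = (1, 3)
3. K is the midpoint of LB ⇒ K = (1, 5/2)
2·[LKT] = 1/4, 2·[BTL] = 1/2
[LKT]:[BTL] = 1/4:1/2 = 1/2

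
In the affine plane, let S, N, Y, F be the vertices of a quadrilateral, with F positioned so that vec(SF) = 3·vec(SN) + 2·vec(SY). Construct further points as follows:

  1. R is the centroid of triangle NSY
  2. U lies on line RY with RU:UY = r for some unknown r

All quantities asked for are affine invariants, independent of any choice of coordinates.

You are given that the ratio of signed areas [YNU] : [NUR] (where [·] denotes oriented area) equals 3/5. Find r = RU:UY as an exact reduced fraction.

Set S = (0, 0), N = (1, 0), Y = (0, 1), F = (3, 2); any affine frame gives the same invariant.
1. R is the centroid of triangle NSY ⇒ R = (1/3, 1/3)
2. With RU:UY = r, write λ = r/(r+1) so U = R + λ·(Y−R); U is affine-linear in λ
Every point depending on U is an affine combination of U and λ-independent points, so each such coordinate is linear in λ; the λ² term in each signed area is a multiple of (Y−R)×(Y−R) = 0, so 2·[YNU] and 2·[NUR] are each linear in λ. Evaluating at λ=0 and λ=1:
  2·[YNU] = 1/3·λ − 1/3,   2·[NUR] = 1/3·λ
So [YNU]:[NUR] = (1/3·λ − 1/3) / (1/3·λ). Setting this equal to 3/5:
  1/3·λ − 1/3 = 3/5·(1/3·λ)  ⇒  λ = 5/2
Then r = λ/(1−λ) = (5/2)/(-3/2) = -5/3. Check: with r = -5/3, U = (-1/2, 2) and [YNU]:[NUR] = 3/5 as required.

r = -5/3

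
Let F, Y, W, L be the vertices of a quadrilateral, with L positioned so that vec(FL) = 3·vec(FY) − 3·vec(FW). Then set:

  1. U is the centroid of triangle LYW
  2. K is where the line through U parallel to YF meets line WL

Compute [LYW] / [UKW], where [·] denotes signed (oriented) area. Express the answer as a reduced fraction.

Choose coordinates F = (0, 0), Y = (1, 0), W = (0, 1), L = (3, -3).
1. U is the centroid of triangle LYW ⇒ U = (4/3, -2/3)
2. K is where the line through U parallel to YF meets line WL ⇒ K = (5/4, -2/3)
2·[LYW] = 1, 2·[UKW] = -5/36
[LYW]:[UKW] = 1:-5/36 = -36/5

[LYW]:[UKW] = -36/5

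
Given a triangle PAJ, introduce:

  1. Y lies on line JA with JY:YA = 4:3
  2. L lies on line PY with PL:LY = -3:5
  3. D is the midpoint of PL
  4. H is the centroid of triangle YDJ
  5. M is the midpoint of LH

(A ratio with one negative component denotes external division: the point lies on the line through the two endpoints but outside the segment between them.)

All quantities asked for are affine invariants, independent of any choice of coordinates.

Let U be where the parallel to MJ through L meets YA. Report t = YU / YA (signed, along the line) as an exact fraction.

t = -200/111

Set P = (0, 0), A = (1, 0), J = (0, 1); any affine frame gives the same invariant.
1. Y lies on line JA with JY:YA = 4:3 ⇒ Y = (4/7, 3/7)
2. L lies on line PY with PL:LY = -3:5 ⇒ L = (-6/7, -9/14)
3. D is the midpoint of PL ⇒ D = (-3/7, -9/28)
4. H is the centroid of triangle YDJ ⇒ H = (1/21, 31/84)
5. M is the midpoint of LH ⇒ M = (-17/42, -23/168)
through L parallel to MJ: direction (17/42, 191/168); meets YA at U = (-52/259, 311/259)
U = Y + t·(A−Y) with t = -200/111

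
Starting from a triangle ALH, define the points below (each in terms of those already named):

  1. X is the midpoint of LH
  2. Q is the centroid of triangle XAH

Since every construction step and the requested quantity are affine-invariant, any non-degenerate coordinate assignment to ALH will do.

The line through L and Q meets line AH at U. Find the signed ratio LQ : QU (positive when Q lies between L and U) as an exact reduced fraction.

Choose coordinates A = (0, 0), L = (1, 0), H = (0, 1).
1. X is the midpoint of LH ⇒ X = (1/2, 1/2)
2. Q is the centroid of triangle XAH ⇒ Q = (1/6, 1/2)
line LQ meets AH at U = (0, 3/5)
Q = L + t·(U−L) with t = 5/6, so LQ:QU = 5/6:1/6

LQ:QU = 5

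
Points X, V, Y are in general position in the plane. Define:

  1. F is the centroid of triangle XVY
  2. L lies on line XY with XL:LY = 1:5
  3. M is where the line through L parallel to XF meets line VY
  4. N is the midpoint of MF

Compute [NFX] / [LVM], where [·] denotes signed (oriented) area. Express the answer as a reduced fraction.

[NFX]:[LVM] = -2/35

Choose coordinates X = (0, 0), V = (1, 0), Y = (0, 1).
1. F is the centroid of triangle XVY ⇒ F = (1/3, 1/3)
2. L lies on line XY with XL:LY = 1:5 ⇒ L = (0, 1/6)
3. M is where the line through L parallel to XF meets line VY ⇒ M = (5/12, 7/12)
4. N is the midpoint of MF ⇒ N = (3/8, 11/24)
2·[NFX] = -1/36, 2·[LVM] = 35/72
[NFX]:[LVM] = -1/36:35/72 = -2/35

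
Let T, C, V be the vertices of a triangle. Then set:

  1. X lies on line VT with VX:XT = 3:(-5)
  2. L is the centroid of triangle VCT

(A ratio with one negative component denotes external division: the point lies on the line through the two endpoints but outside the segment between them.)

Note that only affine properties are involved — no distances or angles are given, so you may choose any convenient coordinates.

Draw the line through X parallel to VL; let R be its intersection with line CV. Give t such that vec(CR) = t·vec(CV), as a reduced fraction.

Assign T = (0, 0), C = (1, 0), V = (0, 1) — the answer is frame-independent, so this choice is without loss of generality.
1. X lies on line VT with VX:XT = 3:(-5) ⇒ X = (0, 5/2)
2. L is the centroid of triangle VCT ⇒ L = (1/3, 1/3)
through X parallel to VL: direction (1/3, -2/3); meets CV at R = (3/2, -1/2)
R = C + t·(V−C) with t = -1/2

t = -1/2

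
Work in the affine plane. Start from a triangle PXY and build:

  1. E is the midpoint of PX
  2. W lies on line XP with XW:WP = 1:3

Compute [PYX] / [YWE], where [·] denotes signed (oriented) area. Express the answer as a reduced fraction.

[PYX]:[YWE] = 4

Assign P = (0, 0), X = (1, 0), Y = (0, 1) — the answer is frame-independent, so this choice is without loss of generality.
1. E is the midpoint of PX ⇒ E = (1/2, 0)
2. W lies on line XP with XW:WP = 1:3 ⇒ W = (3/4, 0)
2·[PYX] = -1, 2·[YWE] = -1/4
[PYX]:[YWE] = -1:-1/4 = 4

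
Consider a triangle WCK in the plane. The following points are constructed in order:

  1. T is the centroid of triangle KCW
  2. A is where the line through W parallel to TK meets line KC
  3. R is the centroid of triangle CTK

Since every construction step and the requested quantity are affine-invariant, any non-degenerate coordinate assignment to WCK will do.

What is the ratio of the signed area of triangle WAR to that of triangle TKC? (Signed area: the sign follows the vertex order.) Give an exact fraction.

[WAR]:[TKC] = 4

Set W = (0, 0), C = (1, 0), K = (0, 1); any affine frame gives the same invariant.
1. T is the centroid of triangle KCW ⇒ T = (1/3, 1/3)
2. A is where the line through W parallel to TK meets line KC ⇒ A = (-1, 2)
3. R is the centroid of triangle CTK ⇒ R = (4/9, 4/9)
2·[WAR] = -4/3, 2·[TKC] = -1/3
[WAR]:[TKC] = -4/3:-1/3 = 4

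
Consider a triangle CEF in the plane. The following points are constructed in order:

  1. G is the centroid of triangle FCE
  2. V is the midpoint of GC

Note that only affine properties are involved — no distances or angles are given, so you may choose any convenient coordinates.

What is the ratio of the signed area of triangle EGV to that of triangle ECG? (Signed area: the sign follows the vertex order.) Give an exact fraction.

[EGV]:[ECG] = -1/2

Work in coordinates with C = (0, 0), E = (1, 0), F = (0, 1).
1. G is the centroid of triangle FCE ⇒ G = (1/3, 1/3)
2. V is the midpoint of GC ⇒ V = (1/6, 1/6)
2·[EGV] = 1/6, 2·[ECG] = -1/3
[EGV]:[ECG] = 1/6:-1/3 = -1/2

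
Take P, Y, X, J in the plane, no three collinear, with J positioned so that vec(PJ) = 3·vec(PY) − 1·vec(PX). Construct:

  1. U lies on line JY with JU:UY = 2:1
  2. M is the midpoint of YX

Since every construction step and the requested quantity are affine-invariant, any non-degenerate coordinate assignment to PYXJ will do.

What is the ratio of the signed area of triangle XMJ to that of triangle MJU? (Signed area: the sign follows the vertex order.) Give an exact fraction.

Assign P = (0, 0), Y = (1, 0), X = (0, 1), J = (3, -1) — the answer is frame-independent, so this choice is without loss of generality.
1. U lies on line JY with JU:UY = 2:1 ⇒ U = (5/3, -1/3)
2. M is the midpoint of YX ⇒ M = (1/2, 1/2)
2·[XMJ] = 1/2, 2·[MJU] = -1/3
[XMJ]:[MJU] = 1/2:-1/3 = -3/2

[XMJ]:[MJU] = -3/2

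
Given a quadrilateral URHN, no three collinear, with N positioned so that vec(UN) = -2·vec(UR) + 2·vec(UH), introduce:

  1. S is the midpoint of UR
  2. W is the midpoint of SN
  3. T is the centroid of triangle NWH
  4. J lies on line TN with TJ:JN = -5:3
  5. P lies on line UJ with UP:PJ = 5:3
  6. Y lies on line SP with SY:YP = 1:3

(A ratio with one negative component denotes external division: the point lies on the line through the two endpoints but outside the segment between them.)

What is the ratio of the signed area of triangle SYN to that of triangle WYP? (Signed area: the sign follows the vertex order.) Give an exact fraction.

Assign U = (0, 0), R = (1, 0), H = (0, 1), N = (-2, 2) — the answer is frame-independent, so this choice is without loss of generality.
1. S is the midpoint of UR ⇒ S = (1/2, 0)
2. W is the midpoint of SN ⇒ W = (-3/4, 1)
3. T is the centroid of triangle NWH ⇒ T = (-11/12, 4/3)
4. J lies on line TN with TJ:JN = -5:3 ⇒ J = (-29/8, 3)
5. P lies on line UJ with UP:PJ = 5:3 ⇒ P = (-145/64, 15/8)
6. Y lies on line SP with SY:YP = 1:3 ⇒ Y = (-49/256, 15/32)
2·[SYN] = -27/128, 2·[WYP] = -81/256
[SYN]:[WYP] = -27/128:-81/256 = 2/3

[SYN]:[WYP] = 2/3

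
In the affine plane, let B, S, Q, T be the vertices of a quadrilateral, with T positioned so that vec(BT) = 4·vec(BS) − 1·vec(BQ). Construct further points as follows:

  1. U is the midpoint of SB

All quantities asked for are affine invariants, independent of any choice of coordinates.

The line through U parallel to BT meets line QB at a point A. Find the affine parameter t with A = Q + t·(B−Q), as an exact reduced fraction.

Set B = (0, 0), S = (1, 0), Q = (0, 1), T = (4, -1); any affine frame gives the same invariant.
1. U is the midpoint of SB ⇒ U = (1/2, 0)
through U parallel to BT: direction (4, -1); meets QB at A = (0, 1/8)
A = Q + t·(B−Q) with t = 7/8

t = 7/8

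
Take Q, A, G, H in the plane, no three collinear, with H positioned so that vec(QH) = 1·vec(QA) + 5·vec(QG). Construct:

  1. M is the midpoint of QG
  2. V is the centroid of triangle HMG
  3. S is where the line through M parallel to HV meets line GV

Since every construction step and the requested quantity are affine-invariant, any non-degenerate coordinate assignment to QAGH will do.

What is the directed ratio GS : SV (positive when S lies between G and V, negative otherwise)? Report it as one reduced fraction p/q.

Assign Q = (0, 0), A = (1, 0), G = (0, 1), H = (1, 5) — the answer is frame-independent, so this choice is without loss of generality.
1. M is the midpoint of QG ⇒ M = (0, 1/2)
2. V is the centroid of triangle HMG ⇒ V = (1/3, 13/6)
3. S is where the line through M parallel to HV meets line GV ⇒ S = (2/3, 10/3)
S = G + t·(V−G) with t = 2, so GS:SV = t:(1−t) = 2:-1

GS:SV = -2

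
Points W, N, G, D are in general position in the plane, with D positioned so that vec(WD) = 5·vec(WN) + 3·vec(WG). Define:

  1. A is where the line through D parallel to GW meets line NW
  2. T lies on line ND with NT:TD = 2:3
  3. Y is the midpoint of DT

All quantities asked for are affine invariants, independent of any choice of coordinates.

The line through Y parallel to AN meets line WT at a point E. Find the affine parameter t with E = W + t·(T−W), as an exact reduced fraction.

t = 7/4

Assign W = (0, 0), N = (1, 0), G = (0, 1), D = (5, 3) — the answer is frame-independent, so this choice is without loss of generality.
1. A is where the line through D parallel to GW meets line NW ⇒ A = (5, 0)
2. T lies on line ND with NT:TD = 2:3 ⇒ T = (13/5, 6/5)
3. Y is the midpoint of DT ⇒ Y = (19/5, 21/10)
through Y parallel to AN: direction (-4, 0); meets WT at E = (91/20, 21/10)
E = W + t·(T−W) with t = 7/4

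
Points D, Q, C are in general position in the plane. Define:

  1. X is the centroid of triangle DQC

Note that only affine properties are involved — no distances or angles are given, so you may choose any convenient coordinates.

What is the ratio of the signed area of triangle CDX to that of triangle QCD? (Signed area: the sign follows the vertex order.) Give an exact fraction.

[CDX]:[QCD] = 1/3

Work in coordinates with D = (0, 0), Q = (1, 0), C = (0, 1).
1. X is the centroid of triangle DQC ⇒ X = (1/3, 1/3)
2·[CDX] = 1/3, 2·[QCD] = 1
[CDX]:[QCD] = 1/3:1 = 1/3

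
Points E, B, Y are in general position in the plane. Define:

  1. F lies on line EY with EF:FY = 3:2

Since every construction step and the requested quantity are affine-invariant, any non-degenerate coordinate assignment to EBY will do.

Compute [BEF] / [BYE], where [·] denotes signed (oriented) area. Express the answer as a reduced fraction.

[BEF]:[BYE] = -3/5

Choose coordinates E = (0, 0), B = (1, 0), Y = (0, 1).
1. F lies on line EY with EF:FY = 3:2 ⇒ F = (0, 3/5)
2·[BEF] = -3/5, 2·[BYE] = 1
[BEF]:[BYE] = -3/5:1 = -3/5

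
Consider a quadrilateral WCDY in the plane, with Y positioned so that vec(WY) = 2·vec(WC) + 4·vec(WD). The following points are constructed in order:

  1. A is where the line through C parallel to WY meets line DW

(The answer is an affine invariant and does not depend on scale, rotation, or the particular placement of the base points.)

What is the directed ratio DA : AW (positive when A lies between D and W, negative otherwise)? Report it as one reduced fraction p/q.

DA:AW = -3/2

Set W = (0, 0), C = (1, 0), D = (0, 1), Y = (2, 4); any affine frame gives the same invariant.
1. A is where the line through C parallel to WY meets line DW ⇒ A = (0, -2)
A = D + t·(W−D) with t = 3, so DA:AW = t:(1−t) = 3:-2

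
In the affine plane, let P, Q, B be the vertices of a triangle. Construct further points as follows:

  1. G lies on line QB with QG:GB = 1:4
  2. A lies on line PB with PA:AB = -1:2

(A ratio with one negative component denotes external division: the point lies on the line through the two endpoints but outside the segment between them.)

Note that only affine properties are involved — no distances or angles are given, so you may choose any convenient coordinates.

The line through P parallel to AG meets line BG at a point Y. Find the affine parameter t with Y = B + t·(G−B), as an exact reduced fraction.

t = 1/2

Assign P = (0, 0), Q = (1, 0), B = (0, 1) — the answer is frame-independent, so this choice is without loss of generality.
1. G lies on line QB with QG:GB = 1:4 ⇒ G = (4/5, 1/5)
2. A lies on line PB with PA:AB = -1:2 ⇒ A = (0, -1)
through P parallel to AG: direction (4/5, 6/5); meets BG at Y = (2/5, 3/5)
Y = B + t·(G−B) with t = 1/2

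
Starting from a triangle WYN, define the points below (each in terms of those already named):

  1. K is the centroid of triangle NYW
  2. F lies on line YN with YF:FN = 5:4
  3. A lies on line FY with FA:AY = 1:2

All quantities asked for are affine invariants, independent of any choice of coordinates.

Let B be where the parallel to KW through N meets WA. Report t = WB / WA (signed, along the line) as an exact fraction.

t = -27/7

Assign W = (0, 0), Y = (1, 0), N = (0, 1) — the answer is frame-independent, so this choice is without loss of generality.
1. K is the centroid of triangle NYW ⇒ K = (1/3, 1/3)
2. F lies on line YN with YF:FN = 5:4 ⇒ F = (4/9, 5/9)
3. A lies on line FY with FA:AY = 1:2 ⇒ A = (17/27, 10/27)
through N parallel to KW: direction (-1/3, -1/3); meets WA at B = (-17/7, -10/7)
B = W + t·(A−W) with t = -27/7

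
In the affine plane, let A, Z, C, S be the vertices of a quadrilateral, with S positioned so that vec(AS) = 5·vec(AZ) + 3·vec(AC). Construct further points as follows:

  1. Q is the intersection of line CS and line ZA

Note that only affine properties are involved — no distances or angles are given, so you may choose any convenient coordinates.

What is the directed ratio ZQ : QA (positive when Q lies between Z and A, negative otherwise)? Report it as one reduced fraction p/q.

Choose coordinates A = (0, 0), Z = (1, 0), C = (0, 1), S = (5, 3).
1. Q is the intersection of line CS and line ZA ⇒ Q = (-5/2, 0)
Q = Z + t·(A−Z) with t = 7/2, so ZQ:QA = t:(1−t) = 7/2:-5/2

ZQ:QA = -7/5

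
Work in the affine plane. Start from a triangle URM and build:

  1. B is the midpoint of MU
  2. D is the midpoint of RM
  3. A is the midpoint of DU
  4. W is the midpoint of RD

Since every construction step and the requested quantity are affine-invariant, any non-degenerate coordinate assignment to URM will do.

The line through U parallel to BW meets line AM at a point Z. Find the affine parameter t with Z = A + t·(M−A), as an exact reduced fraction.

Choose coordinates U = (0, 0), R = (1, 0), M = (0, 1).
1. B is the midpoint of MU ⇒ B = (0, 1/2)
2. D is the midpoint of RM ⇒ D = (1/2, 1/2)
3. A is the midpoint of DU ⇒ A = (1/4, 1/4)
4. W is the midpoint of RD ⇒ W = (3/4, 1/4)
through U parallel to BW: direction (3/4, -1/4); meets AM at Z = (3/8, -1/8)
Z = A + t·(M−A) with t = -1/2

t = -1/2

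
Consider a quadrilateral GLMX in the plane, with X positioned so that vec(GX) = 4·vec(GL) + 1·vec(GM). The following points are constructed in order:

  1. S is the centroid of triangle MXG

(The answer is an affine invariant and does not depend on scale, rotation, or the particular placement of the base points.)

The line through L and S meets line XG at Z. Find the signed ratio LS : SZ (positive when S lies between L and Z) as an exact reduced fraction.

LS:SZ = -7/4

Work in coordinates with G = (0, 0), L = (1, 0), M = (0, 1), X = (4, 1).
1. S is the centroid of triangle MXG ⇒ S = (4/3, 2/3)
line LS meets XG at Z = (8/7, 2/7)
S = L + t·(Z−L) with t = 7/3, so LS:SZ = 7/3:-4/3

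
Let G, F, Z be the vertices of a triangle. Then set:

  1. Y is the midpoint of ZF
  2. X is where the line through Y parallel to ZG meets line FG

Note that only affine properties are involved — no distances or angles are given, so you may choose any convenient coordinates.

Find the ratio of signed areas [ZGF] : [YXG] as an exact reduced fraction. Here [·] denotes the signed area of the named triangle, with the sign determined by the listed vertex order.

[ZGF]:[YXG] = -4

Set G = (0, 0), F = (1, 0), Z = (0, 1); any affine frame gives the same invariant.
1. Y is the midpoint of ZF ⇒ Y = (1/2, 1/2)
2. X is where the line through Y parallel to ZG meets line FG ⇒ X = (1/2, 0)
2·[ZGF] = 1, 2·[YXG] = -1/4
[ZGF]:[YXG] = 1:-1/4 = -4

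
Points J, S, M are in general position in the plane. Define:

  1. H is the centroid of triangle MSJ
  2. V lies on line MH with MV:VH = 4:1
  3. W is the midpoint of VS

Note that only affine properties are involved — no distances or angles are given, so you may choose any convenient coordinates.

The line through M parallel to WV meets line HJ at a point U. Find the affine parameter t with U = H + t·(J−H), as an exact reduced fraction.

t = -5/6

Choose coordinates J = (0, 0), S = (1, 0), M = (0, 1).
1. H is the centroid of triangle MSJ ⇒ H = (1/3, 1/3)
2. V lies on line MH with MV:VH = 4:1 ⇒ V = (4/15, 7/15)
3. W is the midpoint of VS ⇒ W = (19/30, 7/30)
through M parallel to WV: direction (-11/30, 7/30); meets HJ at U = (11/18, 11/18)
U = H + t·(J−H) with t = -5/6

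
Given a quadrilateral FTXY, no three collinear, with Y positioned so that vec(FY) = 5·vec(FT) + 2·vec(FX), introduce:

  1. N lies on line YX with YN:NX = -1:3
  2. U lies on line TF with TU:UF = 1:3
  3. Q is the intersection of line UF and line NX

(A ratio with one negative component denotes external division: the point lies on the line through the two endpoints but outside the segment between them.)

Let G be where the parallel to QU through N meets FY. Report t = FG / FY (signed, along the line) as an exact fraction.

t = 5/4

Choose coordinates F = (0, 0), T = (1, 0), X = (0, 1), Y = (5, 2).
1. N lies on line YX with YN:NX = -1:3 ⇒ N = (15/2, 5/2)
2. U lies on line TF with TU:UF = 1:3 ⇒ U = (3/4, 0)
3. Q is the intersection of line UF and line NX ⇒ Q = (-5, 0)
through N parallel to QU: direction (23/4, 0); meets FY at G = (25/4, 5/2)
G = F + t·(Y−F) with t = 5/4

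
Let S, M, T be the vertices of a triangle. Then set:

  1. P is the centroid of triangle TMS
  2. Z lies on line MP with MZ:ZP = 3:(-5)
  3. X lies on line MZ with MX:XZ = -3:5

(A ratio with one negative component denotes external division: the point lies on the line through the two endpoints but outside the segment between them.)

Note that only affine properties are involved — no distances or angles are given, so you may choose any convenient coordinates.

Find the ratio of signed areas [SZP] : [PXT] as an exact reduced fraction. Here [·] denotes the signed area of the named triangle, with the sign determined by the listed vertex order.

[SZP]:[PXT] = -2

Assign S = (0, 0), M = (1, 0), T = (0, 1) — the answer is frame-independent, so this choice is without loss of generality.
1. P is the centroid of triangle TMS ⇒ P = (1/3, 1/3)
2. Z lies on line MP with MZ:ZP = 3:(-5) ⇒ Z = (2, -1/2)
3. X lies on line MZ with MX:XZ = -3:5 ⇒ X = (-1/2, 3/4)
2·[SZP] = 5/6, 2·[PXT] = -5/12
[SZP]:[PXT] = 5/6:-5/12 = -2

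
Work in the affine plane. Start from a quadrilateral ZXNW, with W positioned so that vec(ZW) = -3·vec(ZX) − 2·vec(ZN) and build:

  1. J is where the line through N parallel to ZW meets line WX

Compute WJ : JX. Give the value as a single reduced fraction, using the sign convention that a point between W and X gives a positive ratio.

WJ:JX = -3/5

Choose coordinates Z = (0, 0), X = (1, 0), N = (0, 1), W = (-3, -2).
1. J is where the line through N parallel to ZW meets line WX ⇒ J = (-9, -5)
J = W + t·(X−W) with t = -3/2, so WJ:JX = t:(1−t) = -3/2:5/2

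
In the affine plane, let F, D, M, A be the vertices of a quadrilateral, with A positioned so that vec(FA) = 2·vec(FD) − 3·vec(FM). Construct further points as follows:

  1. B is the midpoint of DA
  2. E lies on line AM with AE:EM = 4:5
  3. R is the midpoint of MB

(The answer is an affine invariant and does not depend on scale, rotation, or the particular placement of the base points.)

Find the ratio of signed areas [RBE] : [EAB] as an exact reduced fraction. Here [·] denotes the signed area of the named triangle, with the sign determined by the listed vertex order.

Choose coordinates F = (0, 0), D = (1, 0), M = (0, 1), A = (2, -3).
1. B is the midpoint of DA ⇒ B = (3/2, -3/2)
2. E lies on line AM with AE:EM = 4:5 ⇒ E = (10/9, -11/9)
3. R is the midpoint of MB ⇒ R = (3/4, -1/4)
2·[RBE] = -5/18, 2·[EAB] = 4/9
[RBE]:[EAB] = -5/18:4/9 = -5/8

[RBE]:[EAB] = -5/8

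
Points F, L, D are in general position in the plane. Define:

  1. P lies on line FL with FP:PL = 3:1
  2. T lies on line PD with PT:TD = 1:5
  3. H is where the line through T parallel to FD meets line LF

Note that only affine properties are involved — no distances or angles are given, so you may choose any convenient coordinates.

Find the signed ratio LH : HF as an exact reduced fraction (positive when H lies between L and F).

LH:HF = 3/5

Set F = (0, 0), L = (1, 0), D = (0, 1); any affine frame gives the same invariant.
1. P lies on line FL with FP:PL = 3:1 ⇒ P = (3/4, 0)
2. T lies on line PD with PT:TD = 1:5 ⇒ T = (5/8, 1/6)
3. H is where the line through T parallel to FD meets line LF ⇒ H = (5/8, 0)
H = L + t·(F−L) with t = 3/8, so LH:HF = t:(1−t) = 3/8:5/8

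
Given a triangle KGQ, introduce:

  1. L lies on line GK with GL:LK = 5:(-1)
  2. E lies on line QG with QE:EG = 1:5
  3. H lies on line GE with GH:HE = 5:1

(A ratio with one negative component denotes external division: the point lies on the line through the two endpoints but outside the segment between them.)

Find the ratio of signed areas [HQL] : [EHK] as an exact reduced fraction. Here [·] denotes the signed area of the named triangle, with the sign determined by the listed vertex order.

[HQL]:[EHK] = -11/4

Set K = (0, 0), G = (1, 0), Q = (0, 1); any affine frame gives the same invariant.
1. L lies on line GK with GL:LK = 5:(-1) ⇒ L = (-1/4, 0)
2. E lies on line QG with QE:EG = 1:5 ⇒ E = (1/6, 5/6)
3. H lies on line GE with GH:HE = 5:1 ⇒ H = (11/36, 25/36)
2·[HQL] = 55/144, 2·[EHK] = -5/36
[HQL]:[EHK] = 55/144:-5/36 = -11/4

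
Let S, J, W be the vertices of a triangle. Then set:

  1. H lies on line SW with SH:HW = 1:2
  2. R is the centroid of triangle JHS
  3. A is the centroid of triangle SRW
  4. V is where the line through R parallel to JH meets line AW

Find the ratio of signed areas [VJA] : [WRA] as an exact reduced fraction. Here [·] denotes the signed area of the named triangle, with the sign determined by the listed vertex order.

Assign S = (0, 0), J = (1, 0), W = (0, 1) — the answer is frame-independent, so this choice is without loss of generality.
1. H lies on line SW with SH:HW = 1:2 ⇒ H = (0, 1/3)
2. R is the centroid of triangle JHS ⇒ R = (1/3, 1/9)
3. A is the centroid of triangle SRW ⇒ A = (1/9, 10/27)
4. V is where the line through R parallel to JH meets line AW ⇒ V = (7/48, 25/144)
2·[VJA] = 35/216, 2·[WRA] = -1/9
[VJA]:[WRA] = 35/216:-1/9 = -35/24

[VJA]:[WRA] = -35/24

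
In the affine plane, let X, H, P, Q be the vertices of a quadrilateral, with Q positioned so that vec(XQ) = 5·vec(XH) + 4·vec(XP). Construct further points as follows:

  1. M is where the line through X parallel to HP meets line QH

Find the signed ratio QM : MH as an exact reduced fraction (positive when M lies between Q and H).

QM:MH = -9

Assign X = (0, 0), H = (1, 0), P = (0, 1), Q = (5, 4) — the answer is frame-independent, so this choice is without loss of generality.
1. M is where the line through X parallel to HP meets line QH ⇒ M = (1/2, -1/2)
M = Q + t·(H−Q) with t = 9/8, so QM:MH = t:(1−t) = 9/8:-1/8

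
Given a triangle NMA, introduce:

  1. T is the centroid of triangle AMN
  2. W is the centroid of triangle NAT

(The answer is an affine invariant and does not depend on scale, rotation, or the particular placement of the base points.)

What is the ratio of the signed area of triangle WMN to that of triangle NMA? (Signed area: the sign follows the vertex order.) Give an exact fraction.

[WMN]:[NMA] = -4/9

Assign N = (0, 0), M = (1, 0), A = (0, 1) — the answer is frame-independent, so this choice is without loss of generality.
1. T is the centroid of triangle AMN ⇒ T = (1/3, 1/3)
2. W is the centroid of triangle NAT ⇒ W = (1/9, 4/9)
2·[WMN] = -4/9, 2·[NMA] = 1
[WMN]:[NMA] = -4/9:1 = -4/9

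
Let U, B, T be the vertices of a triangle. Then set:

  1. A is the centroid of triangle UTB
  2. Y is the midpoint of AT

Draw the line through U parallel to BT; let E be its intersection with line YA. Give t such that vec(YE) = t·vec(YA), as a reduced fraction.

t = 5

Assign U = (0, 0), B = (1, 0), T = (0, 1) — the answer is frame-independent, so this choice is without loss of generality.
1. A is the centroid of triangle UTB ⇒ A = (1/3, 1/3)
2. Y is the midpoint of AT ⇒ Y = (1/6, 2/3)
through U parallel to BT: direction (-1, 1); meets YA at E = (1, -1)
E = Y + t·(A−Y) with t = 5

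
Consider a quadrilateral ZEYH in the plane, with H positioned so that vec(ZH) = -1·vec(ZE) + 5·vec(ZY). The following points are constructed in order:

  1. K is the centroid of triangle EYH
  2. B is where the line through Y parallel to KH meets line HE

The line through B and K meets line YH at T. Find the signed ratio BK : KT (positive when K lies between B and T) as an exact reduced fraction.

BK:KT = -4

Choose coordinates Z = (0, 0), E = (1, 0), Y = (0, 1), H = (-1, 5).
1. K is the centroid of triangle EYH ⇒ K = (0, 2)
2. B is where the line through Y parallel to KH meets line HE ⇒ B = (-3, 10)
line BK meets YH at T = (-3/4, 4)
K = B + t·(T−B) with t = 4/3, so BK:KT = 4/3:-1/3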